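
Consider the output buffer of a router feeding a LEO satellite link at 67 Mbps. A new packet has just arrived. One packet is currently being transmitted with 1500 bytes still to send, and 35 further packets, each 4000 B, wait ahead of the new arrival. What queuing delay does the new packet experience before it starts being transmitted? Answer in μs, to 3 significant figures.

16900 μs

Each queued packet: L/R = 32000/67000000 = 477.612 μs.
35 queued → 16716.4 μs.
Plus remaining 12000 bits of current packet: 179.104 μs.
Queuing delay = 16900 μs.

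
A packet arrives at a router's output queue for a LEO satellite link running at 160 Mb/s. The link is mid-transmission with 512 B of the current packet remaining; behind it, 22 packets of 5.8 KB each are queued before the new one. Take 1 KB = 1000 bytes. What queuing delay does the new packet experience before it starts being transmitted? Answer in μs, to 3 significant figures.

Each queued packet: L/R = 46400/160000000 = 290 μs.
22 queued → 6380 μs.
Plus remaining 4096 bits of current packet: 25.6 μs.
Queuing delay = 6410 μs.

6410 μs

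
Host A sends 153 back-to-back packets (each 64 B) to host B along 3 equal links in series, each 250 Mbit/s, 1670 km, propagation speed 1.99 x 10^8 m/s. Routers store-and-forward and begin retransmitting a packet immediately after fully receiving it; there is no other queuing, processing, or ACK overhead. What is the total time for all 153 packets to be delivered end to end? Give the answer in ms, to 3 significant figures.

25.5 ms

Per-hop transmission t_tx = L/R = 512/250000000 = 0.002048 ms.
Per-hop propagation t_prop = 1670000/199000000 = 8.39196 ms.
Pipeline fill: first packet needs 3·t_tx to clear all hops; remaining 152 packets each add one t_tx.
Total = (3+153-1)·t_tx + 3·t_prop = 155·0.002048 + 3·8.39196 = 25.5 ms.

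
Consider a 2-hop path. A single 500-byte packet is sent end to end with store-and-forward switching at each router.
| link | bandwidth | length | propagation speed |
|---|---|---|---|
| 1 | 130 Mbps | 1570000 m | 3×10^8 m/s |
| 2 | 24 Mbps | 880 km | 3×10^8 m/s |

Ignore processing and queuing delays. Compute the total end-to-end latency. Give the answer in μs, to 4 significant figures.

8364 μs

L = 500 × 8 = 4000 bits.
Transmission delays (L/R per hop): 30.7692, 166.667 μs; sum = 197.436 μs.
Propagation delays (d/s per hop): 5233.33, 2933.33 μs; sum = 8166.67 μs.
End-to-end = 8364 μs.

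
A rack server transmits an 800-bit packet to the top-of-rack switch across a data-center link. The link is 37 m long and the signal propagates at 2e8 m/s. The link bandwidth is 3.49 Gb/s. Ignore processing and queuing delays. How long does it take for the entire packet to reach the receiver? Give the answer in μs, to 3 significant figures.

0.414 μs

Transmission delay = L/R = 800 / 3490000000 = 0.229226 μs.
Propagation delay = d/s = 37 m / 200000000 m/s = 0.185 μs.
Total = 0.414 μs.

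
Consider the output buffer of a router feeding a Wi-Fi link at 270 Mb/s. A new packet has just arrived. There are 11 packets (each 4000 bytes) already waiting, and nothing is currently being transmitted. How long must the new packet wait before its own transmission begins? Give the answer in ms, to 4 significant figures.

1.304 ms

Each queued packet: L/R = 32000/270000000 = 0.118519 ms.
11 queued → 1.3037 ms.
Queuing delay = 1.304 ms.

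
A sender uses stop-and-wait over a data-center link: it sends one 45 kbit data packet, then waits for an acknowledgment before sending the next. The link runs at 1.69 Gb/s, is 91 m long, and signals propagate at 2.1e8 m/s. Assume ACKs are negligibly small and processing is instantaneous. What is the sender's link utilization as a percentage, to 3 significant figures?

t_tx = L/R = 45000/1690000000 = 2.66272e-05 s.
t_prop = 91/210000000 = 4.33333e-07 s; RTT = 8.66667e-07 s.
Cycle = t_tx + RTT = 2.74939e-05 s.
Utilization = t_tx / cycle = 2.66272e-05/2.74939e-05 = 96.8 %.

96.8 %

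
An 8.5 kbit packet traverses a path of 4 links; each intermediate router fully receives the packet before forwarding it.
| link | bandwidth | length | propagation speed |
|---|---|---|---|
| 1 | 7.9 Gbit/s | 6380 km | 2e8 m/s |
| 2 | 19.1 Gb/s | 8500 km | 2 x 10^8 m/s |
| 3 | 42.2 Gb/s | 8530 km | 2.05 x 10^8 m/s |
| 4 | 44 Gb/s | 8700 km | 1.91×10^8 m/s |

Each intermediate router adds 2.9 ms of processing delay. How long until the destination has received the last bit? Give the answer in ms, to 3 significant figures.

L = 8500 bits.
Transmission delays (L/R per hop): 0.00107595, 0.000445026, 0.000201422, 0.000193182 ms; sum = 0.00191558 ms.
Propagation delays (d/s per hop): 31.9, 42.5, 41.6098, 45.5497 ms; sum = 161.559 ms.
Processing at 3 router(s): 3 × 2.9 ms = 8.7 ms.
End-to-end = 170 ms.

170 ms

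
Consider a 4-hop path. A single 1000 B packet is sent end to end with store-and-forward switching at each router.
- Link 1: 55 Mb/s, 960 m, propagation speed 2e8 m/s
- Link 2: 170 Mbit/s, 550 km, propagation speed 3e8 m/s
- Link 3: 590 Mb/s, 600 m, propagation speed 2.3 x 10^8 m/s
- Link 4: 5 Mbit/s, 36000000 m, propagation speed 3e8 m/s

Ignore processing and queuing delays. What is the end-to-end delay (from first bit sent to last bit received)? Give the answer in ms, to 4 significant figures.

L = 1000 × 8 = 8000 bits.
Transmission delays (L/R per hop): 0.145455, 0.0470588, 0.0135593, 1.6 ms; sum = 1.80607 ms.
Propagation delays (d/s per hop): 0.0048, 1.83333, 0.0026087, 120 ms; sum = 121.841 ms.
End-to-end = 123.6 ms.

123.6 ms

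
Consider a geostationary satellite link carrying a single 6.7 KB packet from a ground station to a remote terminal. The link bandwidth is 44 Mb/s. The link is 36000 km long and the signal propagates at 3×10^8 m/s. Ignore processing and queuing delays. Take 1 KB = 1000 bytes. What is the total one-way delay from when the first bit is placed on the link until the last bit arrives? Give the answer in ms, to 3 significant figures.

L = 53600 bits.
Transmission delay = L/R = 53600 / 44000000 = 1.21818 ms.
Propagation delay = d/s = 36000000 m / 300000000 m/s = 120 ms.
Total = 121 ms.

121 ms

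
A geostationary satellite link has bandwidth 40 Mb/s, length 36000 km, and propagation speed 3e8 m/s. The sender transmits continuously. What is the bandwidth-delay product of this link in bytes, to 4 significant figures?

Propagation delay = 36000000 / 300000000 = 0.12 s.
BDP = R × t_prop = 40000000 × 0.12 = 4800000 bits.
In bytes: 4800000/8 = 600000 bytes.

600000 bytes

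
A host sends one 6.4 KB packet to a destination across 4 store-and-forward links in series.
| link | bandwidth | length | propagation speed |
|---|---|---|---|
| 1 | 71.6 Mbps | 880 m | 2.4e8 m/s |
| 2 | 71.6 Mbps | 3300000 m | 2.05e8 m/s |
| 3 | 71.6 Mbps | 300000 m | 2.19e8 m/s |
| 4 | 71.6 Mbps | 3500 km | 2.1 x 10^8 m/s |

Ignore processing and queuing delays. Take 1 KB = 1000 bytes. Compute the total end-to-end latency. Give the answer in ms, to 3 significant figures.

37.0 ms

L = 51200 bits.
Transmission delay per hop = L/R = 51200/71600000 = 0.715084 ms; 4 hops → 2.86034 ms.
Propagation delays (d/s per hop): 0.00366667, 16.0976, 1.36986, 16.6667 ms; sum = 34.1378 ms.
End-to-end = 37.0 ms.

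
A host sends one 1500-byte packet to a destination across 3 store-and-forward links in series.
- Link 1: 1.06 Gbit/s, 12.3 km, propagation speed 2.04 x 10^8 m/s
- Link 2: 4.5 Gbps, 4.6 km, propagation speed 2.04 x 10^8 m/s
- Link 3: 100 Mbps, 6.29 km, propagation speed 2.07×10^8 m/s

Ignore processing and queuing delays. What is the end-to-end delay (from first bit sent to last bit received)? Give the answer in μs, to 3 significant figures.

247 μs

L = 1500 × 8 = 12000 bits.
Transmission delays (L/R per hop): 11.3208, 2.66667, 120 μs; sum = 133.987 μs.
Propagation delays (d/s per hop): 60.2941, 22.549, 30.3865 μs; sum = 113.23 μs.
End-to-end = 247 μs.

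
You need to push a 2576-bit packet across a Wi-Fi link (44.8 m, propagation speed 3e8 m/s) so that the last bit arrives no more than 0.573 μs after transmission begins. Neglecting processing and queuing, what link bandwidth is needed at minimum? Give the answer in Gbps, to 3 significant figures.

Propagation delay = 44.8 / 300000000 = 0.149333 μs.
Transmission budget = 0.573 − 0.149333 = 0.423667 μs.
R ≥ L / t_tx = 2576 bits / 4.23667e-07 s = 6.08 Gbps.

6.08 Gbps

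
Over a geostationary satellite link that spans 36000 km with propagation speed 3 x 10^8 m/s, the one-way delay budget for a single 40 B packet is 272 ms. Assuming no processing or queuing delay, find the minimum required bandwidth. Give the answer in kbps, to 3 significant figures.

2.11 kbps

L = 320 bits.
Propagation delay = 36000000 / 300000000 = 120 ms.
Transmission budget = 272 − 120 = 152 ms.
R ≥ L / t_tx = 320 bits / 0.152 s = 2.11 kbps.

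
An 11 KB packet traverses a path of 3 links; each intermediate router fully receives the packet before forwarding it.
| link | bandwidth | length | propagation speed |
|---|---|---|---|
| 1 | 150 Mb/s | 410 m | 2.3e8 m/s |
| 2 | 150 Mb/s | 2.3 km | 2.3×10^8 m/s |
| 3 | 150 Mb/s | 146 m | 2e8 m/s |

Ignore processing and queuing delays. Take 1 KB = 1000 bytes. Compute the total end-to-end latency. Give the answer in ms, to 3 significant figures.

L = 88000 bits.
Transmission delay per hop = L/R = 88000/150000000 = 0.586667 ms; 3 hops → 1.76 ms.
Propagation delays (d/s per hop): 0.00178261, 0.01, 0.00073 ms; sum = 0.0125126 ms.
End-to-end = 1.77 ms.

1.77 ms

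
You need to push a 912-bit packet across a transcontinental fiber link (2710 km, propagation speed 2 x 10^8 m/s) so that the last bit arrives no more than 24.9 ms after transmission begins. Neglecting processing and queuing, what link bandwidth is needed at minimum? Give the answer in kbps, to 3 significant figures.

80.4 kbps

Propagation delay = 2710000 / 200000000 = 13.55 ms.
Transmission budget = 24.9 − 13.55 = 11.35 ms.
R ≥ L / t_tx = 912 bits / 0.01135 s = 80.4 kbps.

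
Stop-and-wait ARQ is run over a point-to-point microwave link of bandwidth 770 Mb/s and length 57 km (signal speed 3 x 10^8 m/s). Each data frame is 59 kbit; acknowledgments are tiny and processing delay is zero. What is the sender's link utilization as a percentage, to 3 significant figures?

t_tx = L/R = 59000/770000000 = 7.66234e-05 s.
t_prop = 57000/300000000 = 0.00019 s; RTT = 0.00038 s.
Cycle = t_tx + RTT = 0.000456623 s.
Utilization = t_tx / cycle = 7.66234e-05/0.000456623 = 16.8 %.

16.8 %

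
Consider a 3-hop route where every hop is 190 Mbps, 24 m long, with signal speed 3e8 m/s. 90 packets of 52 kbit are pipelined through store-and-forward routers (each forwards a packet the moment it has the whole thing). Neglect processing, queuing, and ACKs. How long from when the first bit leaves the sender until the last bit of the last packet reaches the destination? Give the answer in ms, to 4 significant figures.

Per-hop transmission t_tx = L/R = 52000/190000000 = 0.273684 ms.
Per-hop propagation t_prop = 24/300000000 = 8e-05 ms.
Pipeline fill: first packet needs 3·t_tx to clear all hops; remaining 89 packets each add one t_tx.
Total = (3+90-1)·t_tx + 3·t_prop = 92·0.273684 + 3·8e-05 = 25.18 ms.

25.18 ms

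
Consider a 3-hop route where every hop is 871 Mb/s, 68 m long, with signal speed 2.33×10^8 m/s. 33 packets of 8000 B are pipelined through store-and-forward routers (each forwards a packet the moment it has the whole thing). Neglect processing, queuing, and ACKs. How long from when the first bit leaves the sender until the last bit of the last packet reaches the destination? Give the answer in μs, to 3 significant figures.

Per-hop transmission t_tx = L/R = 64000/871000000 = 73.4788 μs.
Per-hop propagation t_prop = 68/233000000 = 0.291845 μs.
Pipeline fill: first packet needs 3·t_tx to clear all hops; remaining 32 packets each add one t_tx.
Total = (3+33-1)·t_tx + 3·t_prop = 35·73.4788 + 3·0.291845 = 2570 μs.

2570 μs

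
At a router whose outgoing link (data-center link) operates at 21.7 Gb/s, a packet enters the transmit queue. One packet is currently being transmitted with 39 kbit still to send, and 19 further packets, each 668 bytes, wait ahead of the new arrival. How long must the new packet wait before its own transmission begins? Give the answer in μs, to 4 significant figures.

6.476 μs

Each queued packet: L/R = 5344/21700000000 = 0.246267 μs.
19 queued → 4.67908 μs.
Plus remaining 39000 bits of current packet: 1.79724 μs.
Queuing delay = 6.476 μs.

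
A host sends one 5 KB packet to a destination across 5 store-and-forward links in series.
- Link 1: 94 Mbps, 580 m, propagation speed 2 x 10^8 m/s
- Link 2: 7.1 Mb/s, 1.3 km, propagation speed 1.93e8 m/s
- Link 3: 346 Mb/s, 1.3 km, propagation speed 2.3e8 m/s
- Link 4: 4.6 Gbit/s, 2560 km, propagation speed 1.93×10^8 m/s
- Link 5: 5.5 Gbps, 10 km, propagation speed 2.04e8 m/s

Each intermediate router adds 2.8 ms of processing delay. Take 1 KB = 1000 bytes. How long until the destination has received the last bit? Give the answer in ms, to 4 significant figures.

30.72 ms

L = 40000 bits.
Transmission delays (L/R per hop): 0.425532, 5.6338, 0.115607, 0.00869565, 0.00727273 ms; sum = 6.19091 ms.
Propagation delays (d/s per hop): 0.0029, 0.00673575, 0.00565217, 13.2642, 0.0490196 ms; sum = 13.3286 ms.
Processing at 4 router(s): 4 × 2.8 ms = 11.2 ms.
End-to-end = 30.72 ms.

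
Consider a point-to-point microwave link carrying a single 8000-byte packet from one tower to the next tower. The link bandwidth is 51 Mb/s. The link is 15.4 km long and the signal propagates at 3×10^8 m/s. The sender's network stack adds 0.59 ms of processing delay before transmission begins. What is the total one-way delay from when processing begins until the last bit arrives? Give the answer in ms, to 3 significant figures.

L = 8000 × 8 = 64000 bits.
Transmission delay = L/R = 64000 / 51000000 = 1.2549 ms.
Propagation delay = d/s = 15400 m / 300000000 m/s = 0.0513333 ms.
Plus processing delay 0.59 ms = 0.59 ms.
Total = 1.90 ms.

1.90 ms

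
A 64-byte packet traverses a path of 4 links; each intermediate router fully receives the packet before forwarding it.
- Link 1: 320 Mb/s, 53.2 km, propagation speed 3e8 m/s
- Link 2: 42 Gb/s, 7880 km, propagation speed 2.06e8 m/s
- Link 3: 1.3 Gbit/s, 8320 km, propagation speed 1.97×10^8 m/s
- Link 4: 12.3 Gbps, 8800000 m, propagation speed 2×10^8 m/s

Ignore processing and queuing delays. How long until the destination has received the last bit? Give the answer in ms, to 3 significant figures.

L = 64 × 8 = 512 bits.
Transmission delays (L/R per hop): 0.0016, 1.21905e-05, 0.000393846, 4.1626e-05 ms; sum = 0.00204766 ms.
Propagation delays (d/s per hop): 0.177333, 38.2524, 42.2335, 44 ms; sum = 124.663 ms.
End-to-end = 125 ms.

125 ms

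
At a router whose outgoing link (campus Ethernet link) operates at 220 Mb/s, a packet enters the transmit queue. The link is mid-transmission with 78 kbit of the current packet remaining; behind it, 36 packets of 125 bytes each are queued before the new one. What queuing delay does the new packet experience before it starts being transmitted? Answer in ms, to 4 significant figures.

Each queued packet: L/R = 1000/220000000 = 0.00454545 ms.
36 queued → 0.163636 ms.
Plus remaining 78000 bits of current packet: 0.354545 ms.
Queuing delay = 0.5182 ms.

0.5182 ms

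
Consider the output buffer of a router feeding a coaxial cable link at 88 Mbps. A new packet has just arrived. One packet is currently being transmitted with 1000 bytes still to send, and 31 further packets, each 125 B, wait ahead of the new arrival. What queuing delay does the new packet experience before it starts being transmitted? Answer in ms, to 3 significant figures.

Each queued packet: L/R = 1000/88000000 = 0.0113636 ms.
31 queued → 0.352273 ms.
Plus remaining 8000 bits of current packet: 0.0909091 ms.
Queuing delay = 0.443 ms.

0.443 ms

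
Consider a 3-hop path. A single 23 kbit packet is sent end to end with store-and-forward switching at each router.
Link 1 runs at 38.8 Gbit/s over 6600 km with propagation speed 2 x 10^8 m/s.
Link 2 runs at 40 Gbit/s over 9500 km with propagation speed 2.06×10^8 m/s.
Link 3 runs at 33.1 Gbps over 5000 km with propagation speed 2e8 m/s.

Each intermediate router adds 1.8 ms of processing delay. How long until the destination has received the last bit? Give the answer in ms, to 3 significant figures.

108 ms

L = 23000 bits.
Transmission delays (L/R per hop): 0.000592784, 0.000575, 0.000694864 ms; sum = 0.00186265 ms.
Propagation delays (d/s per hop): 33, 46.1165, 25 ms; sum = 104.117 ms.
Processing at 2 router(s): 2 × 1.8 ms = 3.6 ms.
End-to-end = 108 ms.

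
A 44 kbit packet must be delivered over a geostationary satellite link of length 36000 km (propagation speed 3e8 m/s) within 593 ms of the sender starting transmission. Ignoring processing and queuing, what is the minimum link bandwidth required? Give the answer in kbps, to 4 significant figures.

Propagation delay = 36000000 / 300000000 = 120 ms.
Transmission budget = 593 − 120 = 473 ms.
R ≥ L / t_tx = 44000 bits / 0.473 s = 93.02 kbps.

93.02 kbps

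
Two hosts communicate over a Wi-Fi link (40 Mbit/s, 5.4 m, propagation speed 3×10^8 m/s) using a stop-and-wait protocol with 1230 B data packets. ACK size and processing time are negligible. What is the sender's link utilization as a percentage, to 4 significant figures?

99.99 %

t_tx = L/R = 9840/40000000 = 0.000246 s.
t_prop = 5.4/300000000 = 1.8e-08 s; RTT = 3.6e-08 s.
Cycle = t_tx + RTT = 0.000246036 s.
Utilization = t_tx / cycle = 0.000246/0.000246036 = 99.99 %.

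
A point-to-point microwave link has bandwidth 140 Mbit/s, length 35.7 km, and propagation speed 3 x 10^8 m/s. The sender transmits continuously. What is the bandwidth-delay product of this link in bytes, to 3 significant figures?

Propagation delay = 35700 / 300000000 = 0.000119 s.
BDP = R × t_prop = 140000000 × 0.000119 = 16660 bits.
In bytes: 16660/8 = 2080 bytes.

2080 bytes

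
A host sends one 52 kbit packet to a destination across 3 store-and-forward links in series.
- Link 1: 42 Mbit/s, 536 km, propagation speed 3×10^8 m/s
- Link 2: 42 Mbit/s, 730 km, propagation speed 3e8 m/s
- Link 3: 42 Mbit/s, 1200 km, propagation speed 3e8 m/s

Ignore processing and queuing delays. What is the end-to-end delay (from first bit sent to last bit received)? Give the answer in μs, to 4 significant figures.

L = 52000 bits.
Transmission delay per hop = L/R = 52000/42000000 = 1238.1 μs; 3 hops → 3714.29 μs.
Propagation delays (d/s per hop): 1786.67, 2433.33, 4000 μs; sum = 8220 μs.
End-to-end = 11930 μs.

11930 μs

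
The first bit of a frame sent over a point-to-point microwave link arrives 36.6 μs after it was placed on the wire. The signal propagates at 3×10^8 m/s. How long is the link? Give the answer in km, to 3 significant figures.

11.0 km

d = s × t_prop = 300000000 × 3.66e-05 = 11.0 km.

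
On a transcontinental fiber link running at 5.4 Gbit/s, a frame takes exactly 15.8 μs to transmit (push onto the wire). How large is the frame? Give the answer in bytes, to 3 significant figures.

L = R × t_tx = 5400000000 b/s × 1.58e-05 s = 85320 bits.
In bytes: 85320 / 8 = 10700 bytes.

10700 bytes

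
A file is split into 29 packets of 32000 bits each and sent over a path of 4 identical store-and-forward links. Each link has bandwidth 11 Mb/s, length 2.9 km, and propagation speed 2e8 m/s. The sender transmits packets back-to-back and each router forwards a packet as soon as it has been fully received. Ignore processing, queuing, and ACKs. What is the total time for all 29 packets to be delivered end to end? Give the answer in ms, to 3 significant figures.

Per-hop transmission t_tx = L/R = 32000/11000000 = 2.90909 ms.
Per-hop propagation t_prop = 2900/200000000 = 0.0145 ms.
Pipeline fill: first packet needs 4·t_tx to clear all hops; remaining 28 packets each add one t_tx.
Total = (4+29-1)·t_tx + 4·t_prop = 32·2.90909 + 4·0.0145 = 93.1 ms.

93.1 ms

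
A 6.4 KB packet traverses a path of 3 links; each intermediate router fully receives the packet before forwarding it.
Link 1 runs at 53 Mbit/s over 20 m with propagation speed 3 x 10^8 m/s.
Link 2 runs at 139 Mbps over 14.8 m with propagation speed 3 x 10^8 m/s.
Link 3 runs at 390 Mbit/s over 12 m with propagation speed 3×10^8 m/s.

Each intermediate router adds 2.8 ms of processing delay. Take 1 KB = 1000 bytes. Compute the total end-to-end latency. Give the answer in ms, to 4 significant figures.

7.066 ms

L = 51200 bits.
Transmission delays (L/R per hop): 0.966038, 0.368345, 0.131282 ms; sum = 1.46567 ms.
Propagation delays (d/s per hop): 6.66667e-05, 4.93333e-05, 4e-05 ms; sum = 0.000156 ms.
Processing at 2 router(s): 2 × 2.8 ms = 5.6 ms.
End-to-end = 7.066 ms.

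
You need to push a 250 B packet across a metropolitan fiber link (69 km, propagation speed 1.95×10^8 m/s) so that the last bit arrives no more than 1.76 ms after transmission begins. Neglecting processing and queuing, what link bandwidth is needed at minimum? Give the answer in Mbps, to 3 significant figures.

1.42 Mbps

L = 2000 bits.
Propagation delay = 69000 / 195000000 = 0.353846 ms.
Transmission budget = 1.76 − 0.353846 = 1.40615 ms.
R ≥ L / t_tx = 2000 bits / 0.00140615 s = 1.42 Mbps.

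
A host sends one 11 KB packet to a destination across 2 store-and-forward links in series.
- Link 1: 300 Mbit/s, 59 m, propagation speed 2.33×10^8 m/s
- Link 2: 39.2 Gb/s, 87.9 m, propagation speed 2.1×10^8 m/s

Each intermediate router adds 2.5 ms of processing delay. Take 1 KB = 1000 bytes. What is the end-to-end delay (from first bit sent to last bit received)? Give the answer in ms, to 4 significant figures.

2.796 ms

L = 88000 bits.
Transmission delays (L/R per hop): 0.293333, 0.0022449 ms; sum = 0.295578 ms.
Propagation delays (d/s per hop): 0.000253219, 0.000418571 ms; sum = 0.00067179 ms.
Processing at 1 router(s): 1 × 2.5 ms = 2.5 ms.
End-to-end = 2.796 ms.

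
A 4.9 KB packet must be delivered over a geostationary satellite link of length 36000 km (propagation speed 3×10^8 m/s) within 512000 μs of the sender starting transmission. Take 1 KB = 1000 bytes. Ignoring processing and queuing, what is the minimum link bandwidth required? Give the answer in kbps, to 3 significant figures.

100 kbps

L = 39200 bits.
Propagation delay = 36000000 / 300000000 = 120000 μs.
Transmission budget = 512000 − 120000 = 392000 μs.
R ≥ L / t_tx = 39200 bits / 0.392 s = 100 kbps.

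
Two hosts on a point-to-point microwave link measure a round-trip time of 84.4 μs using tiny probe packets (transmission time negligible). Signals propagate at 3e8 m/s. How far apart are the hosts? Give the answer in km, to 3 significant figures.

12.7 km

One-way propagation = RTT/2 = 42.2 μs.
d = s × t = 300000000 × 4.22e-05 = 12.7 km.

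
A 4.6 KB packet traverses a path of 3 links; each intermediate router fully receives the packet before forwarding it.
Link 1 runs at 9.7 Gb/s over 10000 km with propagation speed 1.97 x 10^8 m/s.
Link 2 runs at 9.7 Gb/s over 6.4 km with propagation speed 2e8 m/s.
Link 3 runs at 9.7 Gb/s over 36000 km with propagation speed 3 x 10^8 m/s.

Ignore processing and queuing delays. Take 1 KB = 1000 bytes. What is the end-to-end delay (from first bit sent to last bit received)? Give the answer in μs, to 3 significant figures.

171000 μs

L = 36800 bits.
Transmission delay per hop = L/R = 36800/9700000000 = 3.79381 μs; 3 hops → 11.3814 μs.
Propagation delays (d/s per hop): 50761.4, 32, 120000 μs; sum = 170793 μs.
End-to-end = 171000 μs.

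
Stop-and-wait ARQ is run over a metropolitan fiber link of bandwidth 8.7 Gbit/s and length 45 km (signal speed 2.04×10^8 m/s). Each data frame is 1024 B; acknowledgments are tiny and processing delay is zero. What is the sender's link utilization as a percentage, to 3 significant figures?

0.213 %

t_tx = L/R = 8192/8700000000 = 9.41609e-07 s.
t_prop = 45000/204000000 = 0.000220588 s; RTT = 0.000441176 s.
Cycle = t_tx + RTT = 0.000442118 s.
Utilization = t_tx / cycle = 9.41609e-07/0.000442118 = 0.213 %.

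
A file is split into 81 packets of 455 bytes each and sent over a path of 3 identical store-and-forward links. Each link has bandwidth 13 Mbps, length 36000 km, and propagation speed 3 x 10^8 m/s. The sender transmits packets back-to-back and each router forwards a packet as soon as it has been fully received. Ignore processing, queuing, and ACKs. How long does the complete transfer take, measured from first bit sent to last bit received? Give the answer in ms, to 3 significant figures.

Per-hop transmission t_tx = L/R = 3640/13000000 = 0.28 ms.
Per-hop propagation t_prop = 36000000/300000000 = 120 ms.
Pipeline fill: first packet needs 3·t_tx to clear all hops; remaining 80 packets each add one t_tx.
Total = (3+81-1)·t_tx + 3·t_prop = 83·0.28 + 3·120 = 383 ms.

383 ms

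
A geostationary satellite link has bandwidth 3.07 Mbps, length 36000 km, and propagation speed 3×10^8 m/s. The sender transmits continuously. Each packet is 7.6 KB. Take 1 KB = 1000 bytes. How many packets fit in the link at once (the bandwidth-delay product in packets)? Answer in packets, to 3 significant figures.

6.06 packets

Propagation delay = 36000000 / 300000000 = 0.12 s.
BDP = R × t_prop = 3070000 × 0.12 = 368400 bits.
In packets of 60800 bits: 6.06 packets.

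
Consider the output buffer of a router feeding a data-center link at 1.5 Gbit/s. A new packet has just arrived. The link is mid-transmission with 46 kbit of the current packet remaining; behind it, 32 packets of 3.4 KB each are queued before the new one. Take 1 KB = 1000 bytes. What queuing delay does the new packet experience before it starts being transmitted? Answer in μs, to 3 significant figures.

611 μs

Each queued packet: L/R = 27200/1500000000 = 18.1333 μs.
32 queued → 580.267 μs.
Plus remaining 46000 bits of current packet: 30.6667 μs.
Queuing delay = 611 μs.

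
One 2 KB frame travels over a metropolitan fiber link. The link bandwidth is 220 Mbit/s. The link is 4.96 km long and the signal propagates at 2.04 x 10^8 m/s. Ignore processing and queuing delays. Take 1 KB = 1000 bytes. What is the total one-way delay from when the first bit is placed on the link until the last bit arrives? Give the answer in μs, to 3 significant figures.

97.0 μs

L = 16000 bits.
Transmission delay = L/R = 16000 / 220000000 = 72.7273 μs.
Propagation delay = d/s = 4960 m / 204000000 m/s = 24.3137 μs.
Total = 97.0 μs.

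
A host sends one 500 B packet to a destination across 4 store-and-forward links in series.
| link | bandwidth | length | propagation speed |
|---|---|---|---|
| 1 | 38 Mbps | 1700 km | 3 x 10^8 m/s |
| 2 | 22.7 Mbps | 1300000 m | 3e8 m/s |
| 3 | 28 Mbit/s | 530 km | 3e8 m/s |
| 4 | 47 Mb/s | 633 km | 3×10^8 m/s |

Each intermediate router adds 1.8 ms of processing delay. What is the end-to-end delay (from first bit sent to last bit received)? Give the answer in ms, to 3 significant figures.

L = 500 × 8 = 4000 bits.
Transmission delays (L/R per hop): 0.105263, 0.176211, 0.142857, 0.0851064 ms; sum = 0.509438 ms.
Propagation delays (d/s per hop): 5.66667, 4.33333, 1.76667, 2.11 ms; sum = 13.8767 ms.
Processing at 3 router(s): 3 × 1.8 ms = 5.4 ms.
End-to-end = 19.8 ms.

19.8 ms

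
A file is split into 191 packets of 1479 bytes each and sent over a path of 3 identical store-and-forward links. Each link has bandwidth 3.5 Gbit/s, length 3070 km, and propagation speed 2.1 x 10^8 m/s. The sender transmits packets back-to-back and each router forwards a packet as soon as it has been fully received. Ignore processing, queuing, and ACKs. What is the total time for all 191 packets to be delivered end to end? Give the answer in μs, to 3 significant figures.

44500 μs

Per-hop transmission t_tx = L/R = 11832/3500000000 = 3.38057 μs.
Per-hop propagation t_prop = 3070000/210000000 = 14619 μs.
Pipeline fill: first packet needs 3·t_tx to clear all hops; remaining 190 packets each add one t_tx.
Total = (3+191-1)·t_tx + 3·t_prop = 193·3.38057 + 3·14619 = 44500 μs.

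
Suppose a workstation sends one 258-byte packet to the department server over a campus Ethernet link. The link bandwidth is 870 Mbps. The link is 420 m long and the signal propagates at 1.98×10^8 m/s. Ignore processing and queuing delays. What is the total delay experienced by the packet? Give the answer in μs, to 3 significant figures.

L = 258 × 8 = 2064 bits.
Transmission delay = L/R = 2064 / 870000000 = 2.37241 μs.
Propagation delay = d/s = 420 m / 198000000 m/s = 2.12121 μs.
Total = 4.49 μs.

4.49 μs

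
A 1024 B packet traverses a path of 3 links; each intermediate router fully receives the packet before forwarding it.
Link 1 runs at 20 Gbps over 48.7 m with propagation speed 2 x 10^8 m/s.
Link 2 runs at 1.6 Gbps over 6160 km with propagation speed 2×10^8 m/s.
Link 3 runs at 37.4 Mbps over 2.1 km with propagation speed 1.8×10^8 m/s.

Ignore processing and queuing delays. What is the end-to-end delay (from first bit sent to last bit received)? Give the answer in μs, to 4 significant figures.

L = 1024 × 8 = 8192 bits.
Transmission delays (L/R per hop): 0.4096, 5.12, 219.037 μs; sum = 224.567 μs.
Propagation delays (d/s per hop): 0.2435, 30800, 11.6667 μs; sum = 30811.9 μs.
End-to-end = 31040 μs.

31040 μs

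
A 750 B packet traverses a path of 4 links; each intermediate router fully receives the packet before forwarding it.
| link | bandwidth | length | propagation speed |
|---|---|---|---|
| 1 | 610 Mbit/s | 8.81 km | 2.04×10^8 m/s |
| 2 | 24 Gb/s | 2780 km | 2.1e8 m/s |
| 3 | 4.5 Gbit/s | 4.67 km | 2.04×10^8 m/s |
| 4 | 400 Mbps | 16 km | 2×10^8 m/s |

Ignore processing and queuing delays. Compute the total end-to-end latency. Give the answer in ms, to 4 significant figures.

L = 750 × 8 = 6000 bits.
Transmission delays (L/R per hop): 0.00983607, 0.00025, 0.00133333, 0.015 ms; sum = 0.0264194 ms.
Propagation delays (d/s per hop): 0.0431863, 13.2381, 0.0228922, 0.08 ms; sum = 13.3842 ms.
End-to-end = 13.41 ms.

13.41 ms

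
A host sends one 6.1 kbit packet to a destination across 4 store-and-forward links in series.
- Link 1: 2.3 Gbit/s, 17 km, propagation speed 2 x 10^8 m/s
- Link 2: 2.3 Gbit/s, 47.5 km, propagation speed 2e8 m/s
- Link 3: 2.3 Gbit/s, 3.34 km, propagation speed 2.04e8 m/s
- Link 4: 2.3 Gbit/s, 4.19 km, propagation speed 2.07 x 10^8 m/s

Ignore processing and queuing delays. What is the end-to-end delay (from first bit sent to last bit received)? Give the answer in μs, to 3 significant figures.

370 μs

L = 6100 bits.
Transmission delay per hop = L/R = 6100/2300000000 = 2.65217 μs; 4 hops → 10.6087 μs.
Propagation delays (d/s per hop): 85, 237.5, 16.3725, 20.2415 μs; sum = 359.114 μs.
End-to-end = 370 μs.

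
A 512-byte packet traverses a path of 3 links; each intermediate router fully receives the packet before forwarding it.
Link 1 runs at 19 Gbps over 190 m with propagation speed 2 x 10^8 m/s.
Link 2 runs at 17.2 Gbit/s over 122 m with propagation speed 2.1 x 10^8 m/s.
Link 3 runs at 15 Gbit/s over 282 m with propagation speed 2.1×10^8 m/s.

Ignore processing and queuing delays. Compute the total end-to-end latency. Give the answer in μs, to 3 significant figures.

L = 512 × 8 = 4096 bits.
Transmission delays (L/R per hop): 0.215579, 0.23814, 0.273067 μs; sum = 0.726785 μs.
Propagation delays (d/s per hop): 0.95, 0.580952, 1.34286 μs; sum = 2.87381 μs.
End-to-end = 3.60 μs.

3.60 μs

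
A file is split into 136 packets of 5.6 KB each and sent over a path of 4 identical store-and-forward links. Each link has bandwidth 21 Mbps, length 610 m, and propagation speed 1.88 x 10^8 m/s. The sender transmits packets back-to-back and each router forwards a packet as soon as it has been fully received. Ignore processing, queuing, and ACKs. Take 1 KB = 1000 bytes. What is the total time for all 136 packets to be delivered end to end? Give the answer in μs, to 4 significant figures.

Per-hop transmission t_tx = L/R = 44800/21000000 = 2133.33 μs.
Per-hop propagation t_prop = 610/188000000 = 3.24468 μs.
Pipeline fill: first packet needs 4·t_tx to clear all hops; remaining 135 packets each add one t_tx.
Total = (4+136-1)·t_tx + 4·t_prop = 139·2133.33 + 4·3.24468 = 296500 μs.

296500 μs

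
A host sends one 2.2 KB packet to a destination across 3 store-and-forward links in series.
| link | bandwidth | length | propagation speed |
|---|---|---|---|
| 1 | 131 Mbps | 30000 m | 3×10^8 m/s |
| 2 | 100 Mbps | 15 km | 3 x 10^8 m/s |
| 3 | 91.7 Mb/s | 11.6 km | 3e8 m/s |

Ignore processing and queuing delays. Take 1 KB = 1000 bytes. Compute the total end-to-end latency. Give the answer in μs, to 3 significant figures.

691 μs

L = 17600 bits.
Transmission delays (L/R per hop): 134.351, 176, 191.93 μs; sum = 502.281 μs.
Propagation delays (d/s per hop): 100, 50, 38.6667 μs; sum = 188.667 μs.
End-to-end = 691 μs.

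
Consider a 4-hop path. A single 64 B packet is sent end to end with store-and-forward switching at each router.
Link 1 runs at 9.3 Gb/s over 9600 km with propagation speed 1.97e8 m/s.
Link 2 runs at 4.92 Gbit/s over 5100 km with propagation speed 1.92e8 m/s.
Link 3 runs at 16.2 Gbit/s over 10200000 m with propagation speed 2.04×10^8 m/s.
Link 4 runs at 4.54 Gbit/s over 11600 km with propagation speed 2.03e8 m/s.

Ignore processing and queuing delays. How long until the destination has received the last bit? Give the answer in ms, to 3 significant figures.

L = 64 × 8 = 512 bits.
Transmission delays (L/R per hop): 5.50538e-05, 0.000104065, 3.16049e-05, 0.000112775 ms; sum = 0.000303499 ms.
Propagation delays (d/s per hop): 48.731, 26.5625, 50, 57.1429 ms; sum = 182.436 ms.
End-to-end = 182 ms.

182 ms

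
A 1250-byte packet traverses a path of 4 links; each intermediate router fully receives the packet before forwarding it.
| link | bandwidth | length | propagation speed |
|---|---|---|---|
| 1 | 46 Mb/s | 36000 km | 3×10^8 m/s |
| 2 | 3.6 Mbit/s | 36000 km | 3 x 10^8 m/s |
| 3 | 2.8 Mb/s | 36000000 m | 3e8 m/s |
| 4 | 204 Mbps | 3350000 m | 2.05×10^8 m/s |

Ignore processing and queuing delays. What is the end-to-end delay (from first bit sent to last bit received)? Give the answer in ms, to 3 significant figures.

383 ms

L = 1250 × 8 = 10000 bits.
Transmission delays (L/R per hop): 0.217391, 2.77778, 3.57143, 0.0490196 ms; sum = 6.61562 ms.
Propagation delays (d/s per hop): 120, 120, 120, 16.3415 ms; sum = 376.341 ms.
End-to-end = 383 ms.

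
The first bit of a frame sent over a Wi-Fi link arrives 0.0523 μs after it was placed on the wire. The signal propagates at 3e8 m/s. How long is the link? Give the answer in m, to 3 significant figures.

d = s × t_prop = 300000000 × 5.23e-08 = 15.7 m.

15.7 m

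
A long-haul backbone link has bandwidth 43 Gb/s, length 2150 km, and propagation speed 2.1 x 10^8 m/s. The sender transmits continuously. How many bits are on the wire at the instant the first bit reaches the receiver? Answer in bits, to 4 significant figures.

Propagation delay = 2150000 / 210000000 = 0.0102381 s.
BDP = R × t_prop = 43000000000 × 0.0102381 = 440238000 bits.

440200000 bits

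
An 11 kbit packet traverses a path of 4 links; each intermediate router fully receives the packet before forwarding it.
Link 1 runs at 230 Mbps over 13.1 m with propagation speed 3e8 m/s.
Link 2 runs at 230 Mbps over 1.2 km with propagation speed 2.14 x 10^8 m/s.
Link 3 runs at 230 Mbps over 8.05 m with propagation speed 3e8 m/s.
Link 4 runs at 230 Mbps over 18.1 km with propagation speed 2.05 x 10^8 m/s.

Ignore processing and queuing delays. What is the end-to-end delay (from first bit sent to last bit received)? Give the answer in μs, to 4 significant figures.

285.3 μs

L = 11000 bits.
Transmission delay per hop = L/R = 11000/230000000 = 47.8261 μs; 4 hops → 191.304 μs.
Propagation delays (d/s per hop): 0.0436667, 5.60748, 0.0268333, 88.2927 μs; sum = 93.9707 μs.
End-to-end = 285.3 μs.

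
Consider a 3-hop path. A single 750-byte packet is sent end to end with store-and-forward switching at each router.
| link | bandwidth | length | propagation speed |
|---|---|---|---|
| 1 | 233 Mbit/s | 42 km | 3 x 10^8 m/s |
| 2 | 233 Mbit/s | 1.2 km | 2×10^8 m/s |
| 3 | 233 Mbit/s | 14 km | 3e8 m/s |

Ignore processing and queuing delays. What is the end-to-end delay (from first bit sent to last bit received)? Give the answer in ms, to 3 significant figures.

L = 750 × 8 = 6000 bits.
Transmission delay per hop = L/R = 6000/233000000 = 0.0257511 ms; 3 hops → 0.0772532 ms.
Propagation delays (d/s per hop): 0.14, 0.006, 0.0466667 ms; sum = 0.192667 ms.
End-to-end = 0.270 ms.

0.270 ms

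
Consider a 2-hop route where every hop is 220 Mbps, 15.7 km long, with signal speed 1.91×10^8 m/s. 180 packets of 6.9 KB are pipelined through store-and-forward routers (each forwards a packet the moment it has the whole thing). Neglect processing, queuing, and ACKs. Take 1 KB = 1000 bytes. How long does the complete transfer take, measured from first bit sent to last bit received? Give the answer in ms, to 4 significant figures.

Per-hop transmission t_tx = L/R = 55200/220000000 = 0.250909 ms.
Per-hop propagation t_prop = 15700/191000000 = 0.082199 ms.
Pipeline fill: first packet needs 2·t_tx to clear all hops; remaining 179 packets each add one t_tx.
Total = (2+180-1)·t_tx + 2·t_prop = 181·0.250909 + 2·0.082199 = 45.58 ms.

45.58 ms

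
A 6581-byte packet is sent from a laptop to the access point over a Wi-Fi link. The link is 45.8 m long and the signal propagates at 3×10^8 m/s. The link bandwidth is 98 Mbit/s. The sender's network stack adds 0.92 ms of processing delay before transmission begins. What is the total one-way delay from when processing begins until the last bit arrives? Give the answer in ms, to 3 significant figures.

L = 6581 × 8 = 52648 bits.
Transmission delay = L/R = 52648 / 98000000 = 0.537224 ms.
Propagation delay = d/s = 45.8 m / 300000000 m/s = 0.000152667 ms.
Plus processing delay 0.92 ms = 0.92 ms.
Total = 1.46 ms.

1.46 ms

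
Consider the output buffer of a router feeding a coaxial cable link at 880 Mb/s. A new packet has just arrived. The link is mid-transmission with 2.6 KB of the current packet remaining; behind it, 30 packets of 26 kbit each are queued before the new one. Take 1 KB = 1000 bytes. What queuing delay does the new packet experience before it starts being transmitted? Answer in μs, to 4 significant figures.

910.0 μs

Each queued packet: L/R = 26000/880000000 = 29.5455 μs.
30 queued → 886.364 μs.
Plus remaining 20800 bits of current packet: 23.6364 μs.
Queuing delay = 910.0 μs.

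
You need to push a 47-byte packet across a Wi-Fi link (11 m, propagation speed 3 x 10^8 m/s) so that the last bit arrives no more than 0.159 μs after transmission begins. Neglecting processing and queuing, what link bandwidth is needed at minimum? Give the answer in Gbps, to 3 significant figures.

L = 376 bits.
Propagation delay = 11 / 300000000 = 0.0366667 μs.
Transmission budget = 0.159 − 0.0366667 = 0.122333 μs.
R ≥ L / t_tx = 376 bits / 1.22333e-07 s = 3.07 Gbps.

3.07 Gbps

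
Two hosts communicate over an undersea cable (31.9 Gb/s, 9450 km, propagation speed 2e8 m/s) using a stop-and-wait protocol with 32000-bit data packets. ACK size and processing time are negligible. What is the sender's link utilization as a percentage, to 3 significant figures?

t_tx = L/R = 32000/31900000000 = 1.00313e-06 s.
t_prop = 9450000/200000000 = 0.04725 s; RTT = 0.0945 s.
Cycle = t_tx + RTT = 0.094501 s.
Utilization = t_tx / cycle = 1.00313e-06/0.094501 = 0.00106 %.

0.00106 %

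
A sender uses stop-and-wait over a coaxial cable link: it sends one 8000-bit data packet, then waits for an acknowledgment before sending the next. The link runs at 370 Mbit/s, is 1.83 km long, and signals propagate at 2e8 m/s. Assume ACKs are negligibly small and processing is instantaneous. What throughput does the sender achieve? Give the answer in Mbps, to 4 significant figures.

t_tx = L/R = 8000/370000000 = 2.16216e-05 s.
t_prop = 1830/200000000 = 9.15e-06 s; RTT = 1.83e-05 s.
Cycle = t_tx + RTT = 3.99216e-05 s.
Throughput = L / cycle = 8000 / 3.99216e-05 = 200.4 Mbps.

200.4 Mbps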